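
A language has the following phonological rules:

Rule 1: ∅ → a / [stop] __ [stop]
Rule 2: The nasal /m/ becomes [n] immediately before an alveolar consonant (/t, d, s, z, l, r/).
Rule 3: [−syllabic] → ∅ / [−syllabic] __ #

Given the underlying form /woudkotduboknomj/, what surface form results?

woudakotaduboknom

Rule 1 (stop-cluster a-epenthesis): /d/ and /k/ form a stop–stop cluster, so [a] is inserted between them. /t/ and /d/ form a stop–stop cluster, so [a] is inserted between them. /woudkotduboknomj/ → woudakotaduboknomj.
Rule 2 (nasal place assimilation): no segment meets the environment; /woudakotaduboknomj/ is unchanged.
Rule 3 (final cluster simplification): /j/ is the second consonant of a word-final cluster /mj/, so it deletes. /woudakotaduboknomj/ → woudakotaduboknom.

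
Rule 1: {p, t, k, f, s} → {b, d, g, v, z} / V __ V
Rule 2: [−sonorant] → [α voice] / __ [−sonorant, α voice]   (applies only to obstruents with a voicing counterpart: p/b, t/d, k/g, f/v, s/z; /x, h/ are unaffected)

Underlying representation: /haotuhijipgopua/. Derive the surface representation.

haoduhijibgobua

Rule 1 (intervocalic voicing): /t/ is a voiceless obstruent between vowels /o/ and /u/, so it voices to [d]. /p/ is a voiceless obstruent between vowels /o/ and /u/, so it voices to [b]. /haotuhijipgopua/ → haoduhijipgobua.
Rule 2 (regressive voicing assimilation): /p/ precedes the voiced obstruent /g/, so it voices to [b] by assimilation. /haoduhijipgobua/ → haoduhijibgobua.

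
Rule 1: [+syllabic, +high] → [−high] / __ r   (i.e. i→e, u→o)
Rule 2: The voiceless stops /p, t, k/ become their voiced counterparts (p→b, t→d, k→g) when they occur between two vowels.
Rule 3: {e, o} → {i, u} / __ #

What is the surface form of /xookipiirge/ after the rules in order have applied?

xoogibiergi

Rule 1 (pre-rhotic lowering): /i/ is a high vowel immediately before /r/, so it lowers to [e]. /xookipiirge/ → xookipierge.
Rule 2 (intervocalic voicing): /k/ is a voiceless stop between vowels /o/ and /i/, so it voices to [g]. /p/ is a voiceless stop between vowels /i/ and /i/, so it voices to [b]. /xookipierge/ → xoogibierge.
Rule 3 (final vowel raising): /e/ is a mid vowel in word-final position, so it raises to [i]. /xoogibierge/ → xoogibiergi.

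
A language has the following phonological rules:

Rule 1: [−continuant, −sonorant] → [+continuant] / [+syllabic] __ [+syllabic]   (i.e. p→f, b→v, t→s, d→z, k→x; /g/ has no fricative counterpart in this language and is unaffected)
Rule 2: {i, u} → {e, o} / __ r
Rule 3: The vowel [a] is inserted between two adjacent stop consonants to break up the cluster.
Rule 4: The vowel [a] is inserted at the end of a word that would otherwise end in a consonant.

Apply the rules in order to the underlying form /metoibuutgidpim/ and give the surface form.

Rule 1 (intervocalic spirantization): /t/ is a stop between vowels /e/ and /o/, so it spirantizes to the fricative [s]. /b/ is a stop between vowels /i/ and /u/, so it spirantizes to the fricative [v]. /metoibuutgidpim/ → mesoivuutgidpim.
Rule 2 (pre-rhotic lowering): no segment meets the environment; /mesoivuutgidpim/ is unchanged.
Rule 3 (stop-cluster a-epenthesis): /t/ and /g/ form a stop–stop cluster, so [a] is inserted between them. /d/ and /p/ form a stop–stop cluster, so [a] is inserted between them. /mesoivuutgidpim/ → mesoivuutagidapim.
Rule 4 (final a-epenthesis): the form ends in the consonant /m/, so [a] is inserted word-finally. /mesoivuutagidapim/ → mesoivuutagidapima.

mesoivuutagidapima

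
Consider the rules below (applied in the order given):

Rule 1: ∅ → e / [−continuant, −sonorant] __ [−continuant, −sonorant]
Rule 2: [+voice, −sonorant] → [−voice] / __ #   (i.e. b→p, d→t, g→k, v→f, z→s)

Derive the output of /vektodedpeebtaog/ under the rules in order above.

veketodedepeebetaok

Rule 1 (stop-cluster e-epenthesis): /k/ and /t/ form a stop–stop cluster, so [e] is inserted between them. /d/ and /p/ form a stop–stop cluster, so [e] is inserted between them. /b/ and /t/ form a stop–stop cluster, so [e] is inserted between them. /vektodedpeebtaog/ → veketodedepeebetaog.
Rule 2 (final devoicing): /g/ is a voiced obstruent in word-final position, so it devoices to [k]. /veketodedepeebetaog/ → veketodedepeebetaok.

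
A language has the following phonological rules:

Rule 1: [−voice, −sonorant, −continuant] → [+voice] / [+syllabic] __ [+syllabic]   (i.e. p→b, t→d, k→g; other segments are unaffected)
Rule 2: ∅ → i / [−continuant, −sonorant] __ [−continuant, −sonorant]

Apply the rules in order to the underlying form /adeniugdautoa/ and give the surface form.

adeniugidaudoa

Rule 1 (intervocalic voicing): /t/ is a voiceless stop between vowels /u/ and /o/, so it voices to [d]. /adeniugdautoa/ → adeniugdaudoa.
Rule 2 (stop-cluster i-epenthesis): /g/ and /d/ form a stop–stop cluster, so [i] is inserted between them. /adeniugdaudoa/ → adeniugidaudoa.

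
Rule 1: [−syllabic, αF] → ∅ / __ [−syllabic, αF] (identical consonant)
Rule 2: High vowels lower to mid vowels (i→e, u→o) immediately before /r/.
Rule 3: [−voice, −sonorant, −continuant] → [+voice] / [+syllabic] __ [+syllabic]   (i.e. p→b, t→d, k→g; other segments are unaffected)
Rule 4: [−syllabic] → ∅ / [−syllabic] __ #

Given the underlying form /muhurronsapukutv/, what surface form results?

Rule 1 (degemination): /rr/ is a geminate; the first /r/ deletes. /muhurronsapukutv/ → muhuronsapukutv.
Rule 2 (pre-rhotic lowering): /u/ is a high vowel immediately before /r/, so it lowers to [o]. /muhuronsapukutv/ → muhoronsapukutv.
Rule 3 (intervocalic voicing): /p/ is a voiceless stop between vowels /a/ and /u/, so it voices to [b]. /k/ is a voiceless stop between vowels /u/ and /u/, so it voices to [g]. /muhoronsapukutv/ → muhoronsabugutv.
Rule 4 (final cluster simplification): /v/ is the second consonant of a word-final cluster /tv/, so it deletes. /muhoronsabugutv/ → muhoronsabugut.

muhoronsabugut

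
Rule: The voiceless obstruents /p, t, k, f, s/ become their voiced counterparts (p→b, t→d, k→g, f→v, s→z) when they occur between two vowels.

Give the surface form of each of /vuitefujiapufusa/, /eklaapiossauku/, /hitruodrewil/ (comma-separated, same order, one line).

vuidevujiabuvuza, eklaabiossaugu, hitruodrewil

/vuitefujiapufusa/: /t/ is a voiceless obstruent between vowels /i/ and /e/, so it voices to [d]. /f/ is a voiceless obstruent between vowels /e/ and /u/, so it voices to [v]. /p/ is a voiceless obstruent between vowels /a/ and /u/, so it voices to [b]. /f/ is a voiceless obstruent between vowels /u/ and /u/, so it voices to [v]. /s/ is a voiceless obstruent between vowels /u/ and /a/, so it voices to [z]. → [vuidevujiabuvuza].
/eklaapiossauku/: /p/ is a voiceless obstruent between vowels /a/ and /i/, so it voices to [b]. /k/ is a voiceless obstruent between vowels /u/ and /u/, so it voices to [g]. → [eklaabiossaugu].
/hitruodrewil/: the rule's environment is not met; surfaces unchanged as [hitruodrewil].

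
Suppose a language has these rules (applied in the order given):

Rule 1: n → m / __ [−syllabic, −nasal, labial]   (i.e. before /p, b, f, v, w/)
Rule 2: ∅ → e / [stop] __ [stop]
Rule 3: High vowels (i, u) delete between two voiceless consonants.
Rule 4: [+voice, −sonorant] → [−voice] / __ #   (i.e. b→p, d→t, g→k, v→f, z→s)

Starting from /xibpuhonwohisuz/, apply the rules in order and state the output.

Rule 1 (nasal place assimilation): /n/ precedes the labial consonant /w/, so it assimilates in place to [m]. /xibpuhonwohisuz/ → xibpuhomwohisuz.
Rule 2 (stop-cluster e-epenthesis): /b/ and /p/ form a stop–stop cluster, so [e] is inserted between them. /xibpuhomwohisuz/ → xibepuhomwohisuz.
Rule 3 (high vowel syncope): /u/ is a high vowel flanked by voiceless consonants /p/ and /h/, so it deletes. /i/ is a high vowel flanked by voiceless consonants /h/ and /s/, so it deletes. /xibepuhomwohisuz/ → xibephomwohsuz.
Rule 4 (final devoicing): /z/ is a voiced obstruent in word-final position, so it devoices to [s]. /xibephomwohsuz/ → xibephomwohsus.

xibephomwohsus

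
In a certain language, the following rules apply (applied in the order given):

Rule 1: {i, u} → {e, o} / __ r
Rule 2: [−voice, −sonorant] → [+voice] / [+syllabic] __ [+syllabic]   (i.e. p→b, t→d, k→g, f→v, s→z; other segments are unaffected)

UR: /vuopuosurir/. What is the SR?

vuobuozorer

Rule 1 (pre-rhotic lowering): /u/ is a high vowel immediately before /r/, so it lowers to [o]. /i/ is a high vowel immediately before /r/, so it lowers to [e]. /vuopuosurir/ → vuopuosorer.
Rule 2 (intervocalic voicing): /p/ is a voiceless obstruent between vowels /o/ and /u/, so it voices to [b]. /s/ is a voiceless obstruent between vowels /o/ and /o/, so it voices to [z]. /vuopuosorer/ → vuobuozorer.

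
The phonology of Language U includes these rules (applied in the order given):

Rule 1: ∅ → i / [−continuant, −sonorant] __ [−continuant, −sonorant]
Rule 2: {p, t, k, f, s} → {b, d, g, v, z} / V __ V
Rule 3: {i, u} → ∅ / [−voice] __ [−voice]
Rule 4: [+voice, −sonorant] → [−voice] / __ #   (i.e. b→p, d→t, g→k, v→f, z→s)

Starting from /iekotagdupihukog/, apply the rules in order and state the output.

Rule 1 (stop-cluster i-epenthesis): /g/ and /d/ form a stop–stop cluster, so [i] is inserted between them. /iekotagdupihukog/ → iekotagidupihukog.
Rule 2 (intervocalic voicing): /k/ is a voiceless obstruent between vowels /e/ and /o/, so it voices to [g]. /t/ is a voiceless obstruent between vowels /o/ and /a/, so it voices to [d]. /p/ is a voiceless obstruent between vowels /u/ and /i/, so it voices to [b]. /k/ is a voiceless obstruent between vowels /u/ and /o/, so it voices to [g]. /iekotagidupihukog/ → iegodagidubihugog.
Rule 3 (high vowel syncope): no segment meets the environment; /iegodagidubihugog/ is unchanged.
Rule 4 (final devoicing): /g/ is a voiced obstruent in word-final position, so it devoices to [k]. /iegodagidubihugog/ → iegodagidubihugok.

iegodagidubihugok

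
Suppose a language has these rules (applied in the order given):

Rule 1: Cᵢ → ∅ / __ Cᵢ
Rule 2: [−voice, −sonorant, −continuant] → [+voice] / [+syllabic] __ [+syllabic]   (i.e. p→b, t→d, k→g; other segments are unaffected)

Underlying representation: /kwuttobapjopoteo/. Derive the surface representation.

Rule 1 (degemination): /tt/ is a geminate; the first /t/ deletes. /kwuttobapjopoteo/ → kwutobapjopoteo.
Rule 2 (intervocalic voicing): /t/ is a voiceless stop between vowels /u/ and /o/, so it voices to [d]. /p/ is a voiceless stop between vowels /o/ and /o/, so it voices to [b]. /t/ is a voiceless stop between vowels /o/ and /e/, so it voices to [d]. /kwutobapjopoteo/ → kwudobapjobodeo.

kwudobapjobodeo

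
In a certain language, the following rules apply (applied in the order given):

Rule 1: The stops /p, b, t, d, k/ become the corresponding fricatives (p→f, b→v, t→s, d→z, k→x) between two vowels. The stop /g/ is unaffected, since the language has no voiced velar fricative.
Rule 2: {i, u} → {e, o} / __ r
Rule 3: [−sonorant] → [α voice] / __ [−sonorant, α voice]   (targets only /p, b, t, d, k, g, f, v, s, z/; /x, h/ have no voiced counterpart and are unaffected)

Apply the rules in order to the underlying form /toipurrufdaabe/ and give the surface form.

toiforruvdaave

Rule 1 (intervocalic spirantization): /p/ is a stop between vowels /i/ and /u/, so it spirantizes to the fricative [f]. /b/ is a stop between vowels /a/ and /e/, so it spirantizes to the fricative [v]. /toipurrufdaabe/ → toifurrufdaave.
Rule 2 (pre-rhotic lowering): /u/ is a high vowel immediately before /r/, so it lowers to [o]. /toifurrufdaave/ → toiforrufdaave.
Rule 3 (regressive voicing assimilation): /f/ precedes the voiced obstruent /d/, so it voices to [v] by assimilation. /toiforrufdaave/ → toiforruvdaave.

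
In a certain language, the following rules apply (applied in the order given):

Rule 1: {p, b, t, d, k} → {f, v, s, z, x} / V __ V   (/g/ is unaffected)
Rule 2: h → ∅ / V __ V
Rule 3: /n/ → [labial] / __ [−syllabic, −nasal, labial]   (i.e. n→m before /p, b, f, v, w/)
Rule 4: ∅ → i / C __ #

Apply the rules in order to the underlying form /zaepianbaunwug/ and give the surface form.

Rule 1 (intervocalic spirantization): /p/ is a stop between vowels /e/ and /i/, so it spirantizes to the fricative [f]. /zaepianbaunwug/ → zaefianbaunwug.
Rule 2 (intervocalic h-deletion): no segment meets the environment; /zaefianbaunwug/ is unchanged.
Rule 3 (nasal place assimilation): /n/ precedes the labial consonant /b/, so it assimilates in place to [m]. /n/ precedes the labial consonant /w/, so it assimilates in place to [m]. /zaefianbaunwug/ → zaefiambaumwug.
Rule 4 (final i-epenthesis): the form ends in the consonant /g/, so [i] is inserted word-finally. /zaefiambaumwug/ → zaefiambaumwugi.

zaefiambaumwugi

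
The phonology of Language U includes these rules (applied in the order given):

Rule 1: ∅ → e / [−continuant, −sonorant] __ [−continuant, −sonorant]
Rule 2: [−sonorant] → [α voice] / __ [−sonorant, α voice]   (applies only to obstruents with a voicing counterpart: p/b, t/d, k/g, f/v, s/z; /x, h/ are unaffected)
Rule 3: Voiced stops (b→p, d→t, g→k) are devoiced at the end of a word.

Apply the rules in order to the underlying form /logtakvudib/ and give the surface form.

logetagvudip

Rule 1 (stop-cluster e-epenthesis): /g/ and /t/ form a stop–stop cluster, so [e] is inserted between them. /logtakvudib/ → logetakvudib.
Rule 2 (regressive voicing assimilation): /k/ precedes the voiced obstruent /v/, so it voices to [g] by assimilation. /logetakvudib/ → logetagvudib.
Rule 3 (final devoicing): /b/ is a voiced stop in word-final position, so it devoices to [p]. /logetagvudib/ → logetagvudip.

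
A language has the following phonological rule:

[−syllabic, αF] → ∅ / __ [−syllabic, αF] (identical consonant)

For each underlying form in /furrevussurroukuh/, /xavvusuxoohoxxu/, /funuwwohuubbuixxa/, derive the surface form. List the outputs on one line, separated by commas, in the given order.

/furrevussurroukuh/: /rr/ is a geminate; the first /r/ deletes. /ss/ is a geminate; the first /s/ deletes. /rr/ is a geminate; the first /r/ deletes. → [furevusuroukuh].
/xavvusuxoohoxxu/: /vv/ is a geminate; the first /v/ deletes. /xx/ is a geminate; the first /x/ deletes. → [xavusuxoohoxu].
/funuwwohuubbuixxa/: /ww/ is a geminate; the first /w/ deletes. /bb/ is a geminate; the first /b/ deletes. /xx/ is a geminate; the first /x/ deletes. → [funuwohuubuixa].

furevusuroukuh, xavusuxoohoxu, funuwohuubuixa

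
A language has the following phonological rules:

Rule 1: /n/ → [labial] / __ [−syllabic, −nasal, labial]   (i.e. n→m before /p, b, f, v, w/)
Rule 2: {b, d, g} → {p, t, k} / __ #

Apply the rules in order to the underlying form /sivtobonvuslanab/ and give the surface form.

Rule 1 (nasal place assimilation): /n/ precedes the labial consonant /v/, so it assimilates in place to [m]. /sivtobonvuslanab/ → sivtobomvuslanab.
Rule 2 (final devoicing): /b/ is a voiced stop in word-final position, so it devoices to [p]. /sivtobomvuslanab/ → sivtobomvuslanap.

sivtobomvuslanap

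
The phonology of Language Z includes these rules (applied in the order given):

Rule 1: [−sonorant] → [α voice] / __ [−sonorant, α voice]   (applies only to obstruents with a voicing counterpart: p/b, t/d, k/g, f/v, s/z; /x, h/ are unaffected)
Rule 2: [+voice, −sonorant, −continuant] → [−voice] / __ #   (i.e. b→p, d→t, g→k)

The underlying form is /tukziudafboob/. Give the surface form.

Rule 1 (regressive voicing assimilation): /k/ precedes the voiced obstruent /z/, so it voices to [g] by assimilation. /f/ precedes the voiced obstruent /b/, so it voices to [v] by assimilation. /tukziudafboob/ → tugziudavboob.
Rule 2 (final devoicing): /b/ is a voiced stop in word-final position, so it devoices to [p]. /tugziudavboob/ → tugziudavboop.

tugziudavboop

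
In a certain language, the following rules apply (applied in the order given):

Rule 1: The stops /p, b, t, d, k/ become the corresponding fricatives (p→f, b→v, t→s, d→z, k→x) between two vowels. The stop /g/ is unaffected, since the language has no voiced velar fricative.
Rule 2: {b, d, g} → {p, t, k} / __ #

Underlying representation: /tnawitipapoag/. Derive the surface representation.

tnawisifafoak

Rule 1 (intervocalic spirantization): /t/ is a stop between vowels /i/ and /i/, so it spirantizes to the fricative [s]. /p/ is a stop between vowels /i/ and /a/, so it spirantizes to the fricative [f]. /p/ is a stop between vowels /a/ and /o/, so it spirantizes to the fricative [f]. /tnawitipapoag/ → tnawisifafoag.
Rule 2 (final devoicing): /g/ is a voiced stop in word-final position, so it devoices to [k]. /tnawisifafoag/ → tnawisifafoak.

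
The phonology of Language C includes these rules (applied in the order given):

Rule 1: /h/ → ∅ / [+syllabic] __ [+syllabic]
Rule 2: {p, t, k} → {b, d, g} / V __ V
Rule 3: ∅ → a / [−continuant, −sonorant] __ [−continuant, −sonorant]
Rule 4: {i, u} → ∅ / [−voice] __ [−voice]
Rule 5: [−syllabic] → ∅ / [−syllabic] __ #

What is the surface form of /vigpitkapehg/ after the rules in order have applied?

vigaptakabeh

Rule 1 (intervocalic h-deletion): no segment meets the environment; /vigpitkapehg/ is unchanged.
Rule 2 (intervocalic voicing): /p/ is a voiceless stop between vowels /a/ and /e/, so it voices to [b]. /vigpitkapehg/ → vigpitkabehg.
Rule 3 (stop-cluster a-epenthesis): /g/ and /p/ form a stop–stop cluster, so [a] is inserted between them. /t/ and /k/ form a stop–stop cluster, so [a] is inserted between them. /vigpitkabehg/ → vigapitakabehg.
Rule 4 (high vowel syncope): /i/ is a high vowel flanked by voiceless consonants /p/ and /t/, so it deletes. /vigapitakabehg/ → vigaptakabehg.
Rule 5 (final cluster simplification): /g/ is the second consonant of a word-final cluster /hg/, so it deletes. /vigaptakabehg/ → vigaptakabeh.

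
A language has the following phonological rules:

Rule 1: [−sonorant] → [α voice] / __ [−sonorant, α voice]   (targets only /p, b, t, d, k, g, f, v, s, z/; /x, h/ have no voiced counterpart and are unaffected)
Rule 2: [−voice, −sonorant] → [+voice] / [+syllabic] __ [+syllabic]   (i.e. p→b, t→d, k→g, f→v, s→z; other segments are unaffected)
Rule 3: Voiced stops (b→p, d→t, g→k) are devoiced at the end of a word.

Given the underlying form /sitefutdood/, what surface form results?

sidevuddoot

Rule 1 (regressive voicing assimilation): /t/ precedes the voiced obstruent /d/, so it voices to [d] by assimilation. /sitefutdood/ → sitefuddood.
Rule 2 (intervocalic voicing): /t/ is a voiceless obstruent between vowels /i/ and /e/, so it voices to [d]. /f/ is a voiceless obstruent between vowels /e/ and /u/, so it voices to [v]. /sitefuddood/ → sidevuddood.
Rule 3 (final devoicing): /d/ is a voiced stop in word-final position, so it devoices to [t]. /sidevuddood/ → sidevuddoot.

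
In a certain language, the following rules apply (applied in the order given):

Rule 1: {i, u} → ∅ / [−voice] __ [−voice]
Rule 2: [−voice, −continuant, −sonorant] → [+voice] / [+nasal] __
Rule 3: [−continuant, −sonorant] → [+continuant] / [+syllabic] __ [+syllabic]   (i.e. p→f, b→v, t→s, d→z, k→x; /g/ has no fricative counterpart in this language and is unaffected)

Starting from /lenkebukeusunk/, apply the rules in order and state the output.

lengevuxeusung

Rule 1 (high vowel syncope): no segment meets the environment; /lenkebukeusunk/ is unchanged.
Rule 2 (post-nasal voicing): /k/ is a voiceless stop immediately after the nasal /n/, so it voices to [g]. /k/ is a voiceless stop immediately after the nasal /n/, so it voices to [g]. /lenkebukeusunk/ → lengebukeusung.
Rule 3 (intervocalic spirantization): /b/ is a stop between vowels /e/ and /u/, so it spirantizes to the fricative [v]. /k/ is a stop between vowels /u/ and /e/, so it spirantizes to the fricative [x]. /lengebukeusung/ → lengevuxeusung.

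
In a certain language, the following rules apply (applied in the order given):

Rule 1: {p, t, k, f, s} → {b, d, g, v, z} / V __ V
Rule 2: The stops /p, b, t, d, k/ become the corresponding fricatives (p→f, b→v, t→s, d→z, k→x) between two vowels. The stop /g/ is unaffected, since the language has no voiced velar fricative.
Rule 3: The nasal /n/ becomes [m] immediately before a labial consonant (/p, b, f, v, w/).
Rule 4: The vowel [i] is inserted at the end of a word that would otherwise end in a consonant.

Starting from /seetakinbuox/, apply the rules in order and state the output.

seezagimbuoxi

Rule 1 (intervocalic voicing): /t/ is a voiceless obstruent between vowels /e/ and /a/, so it voices to [d]. /k/ is a voiceless obstruent between vowels /a/ and /i/, so it voices to [g]. /seetakinbuox/ → seedaginbuox.
Rule 2 (intervocalic spirantization): /d/ is a stop between vowels /e/ and /a/, so it spirantizes to the fricative [z]. /seedaginbuox/ → seezaginbuox.
Rule 3 (nasal place assimilation): /n/ precedes the labial consonant /b/, so it assimilates in place to [m]. /seezaginbuox/ → seezagimbuox.
Rule 4 (final i-epenthesis): the form ends in the consonant /x/, so [i] is inserted word-finally. /seezagimbuox/ → seezagimbuoxi.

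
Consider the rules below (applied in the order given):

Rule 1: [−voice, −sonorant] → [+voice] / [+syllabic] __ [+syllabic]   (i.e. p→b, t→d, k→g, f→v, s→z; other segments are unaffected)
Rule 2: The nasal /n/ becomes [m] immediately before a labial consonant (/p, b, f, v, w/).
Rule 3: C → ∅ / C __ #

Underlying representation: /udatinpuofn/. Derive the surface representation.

Rule 1 (intervocalic voicing): /t/ is a voiceless obstruent between vowels /a/ and /i/, so it voices to [d]. /udatinpuofn/ → udadinpuofn.
Rule 2 (nasal place assimilation): /n/ precedes the labial consonant /p/, so it assimilates in place to [m]. /udadinpuofn/ → udadimpuofn.
Rule 3 (final cluster simplification): /n/ is the second consonant of a word-final cluster /fn/, so it deletes. /udadimpuofn/ → udadimpuof.

udadimpuof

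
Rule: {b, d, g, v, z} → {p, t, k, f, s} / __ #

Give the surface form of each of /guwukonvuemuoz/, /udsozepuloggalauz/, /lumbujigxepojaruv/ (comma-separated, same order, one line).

/guwukonvuemuoz/: /z/ is a voiced obstruent in word-final position, so it devoices to [s]. → [guwukonvuemuos].
/udsozepuloggalauz/: /z/ is a voiced obstruent in word-final position, so it devoices to [s]. → [udsozepuloggalaus].
/lumbujigxepojaruv/: /v/ is a voiced obstruent in word-final position, so it devoices to [f]. → [lumbujigxepojaruf].

guwukonvuemuos, udsozepuloggalaus, lumbujigxepojaruf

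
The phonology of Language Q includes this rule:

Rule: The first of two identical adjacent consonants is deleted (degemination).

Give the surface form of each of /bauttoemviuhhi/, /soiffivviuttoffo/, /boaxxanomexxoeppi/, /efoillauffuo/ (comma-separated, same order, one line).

/bauttoemviuhhi/: /tt/ is a geminate; the first /t/ deletes. /hh/ is a geminate; the first /h/ deletes. → [bautoemviuhi].
/soiffivviuttoffo/: /ff/ is a geminate; the first /f/ deletes. /vv/ is a geminate; the first /v/ deletes. /tt/ is a geminate; the first /t/ deletes. /ff/ is a geminate; the first /f/ deletes. → [soifiviutofo].
/boaxxanomexxoeppi/: /xx/ is a geminate; the first /x/ deletes. /xx/ is a geminate; the first /x/ deletes. /pp/ is a geminate; the first /p/ deletes. → [boaxanomexoepi].
/efoillauffuo/: /ll/ is a geminate; the first /l/ deletes. /ff/ is a geminate; the first /f/ deletes. → [efoilaufuo].

bautoemviuhi, soifiviutofo, boaxanomexoepi, efoilaufuo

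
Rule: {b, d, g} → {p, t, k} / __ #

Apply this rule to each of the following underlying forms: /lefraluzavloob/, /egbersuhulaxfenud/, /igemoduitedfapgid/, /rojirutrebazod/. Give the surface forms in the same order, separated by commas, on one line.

/lefraluzavloob/: /b/ is a voiced stop in word-final position, so it devoices to [p]. → [lefraluzavloop].
/egbersuhulaxfenud/: /d/ is a voiced stop in word-final position, so it devoices to [t]. → [egbersuhulaxfenut].
/igemoduitedfapgid/: /d/ is a voiced stop in word-final position, so it devoices to [t]. → [igemoduitedfapgit].
/rojirutrebazod/: /d/ is a voiced stop in word-final position, so it devoices to [t]. → [rojirutrebazot].

lefraluzavloop, egbersuhulaxfenut, igemoduitedfapgit, rojirutrebazot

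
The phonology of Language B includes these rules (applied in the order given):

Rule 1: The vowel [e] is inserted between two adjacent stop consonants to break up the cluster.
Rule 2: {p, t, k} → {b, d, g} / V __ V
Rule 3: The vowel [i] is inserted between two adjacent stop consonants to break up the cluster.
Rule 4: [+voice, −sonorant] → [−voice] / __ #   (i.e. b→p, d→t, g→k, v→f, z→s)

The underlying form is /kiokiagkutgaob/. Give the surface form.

kiogiagegudegaop

Rule 1 (stop-cluster e-epenthesis): /g/ and /k/ form a stop–stop cluster, so [e] is inserted between them. /t/ and /g/ form a stop–stop cluster, so [e] is inserted between them. /kiokiagkutgaob/ → kiokiagekutegaob.
Rule 2 (intervocalic voicing): /k/ is a voiceless stop between vowels /o/ and /i/, so it voices to [g]. /k/ is a voiceless stop between vowels /e/ and /u/, so it voices to [g]. /t/ is a voiceless stop between vowels /u/ and /e/, so it voices to [d]. /kiokiagekutegaob/ → kiogiagegudegaob.
Rule 3 (stop-cluster i-epenthesis): no segment meets the environment; /kiogiagegudegaob/ is unchanged.
Rule 4 (final devoicing): /b/ is a voiced obstruent in word-final position, so it devoices to [p]. /kiogiagegudegaob/ → kiogiagegudegaop.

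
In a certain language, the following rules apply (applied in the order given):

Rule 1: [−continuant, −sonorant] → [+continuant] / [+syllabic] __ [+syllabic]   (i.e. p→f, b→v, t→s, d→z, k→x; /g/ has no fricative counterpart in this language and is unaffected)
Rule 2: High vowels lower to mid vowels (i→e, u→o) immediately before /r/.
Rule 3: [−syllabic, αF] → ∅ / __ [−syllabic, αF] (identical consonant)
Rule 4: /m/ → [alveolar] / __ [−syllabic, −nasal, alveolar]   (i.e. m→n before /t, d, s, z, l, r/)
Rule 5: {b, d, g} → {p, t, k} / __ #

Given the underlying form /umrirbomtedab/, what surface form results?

unrerbontezap

Rule 1 (intervocalic spirantization): /d/ is a stop between vowels /e/ and /a/, so it spirantizes to the fricative [z]. /umrirbomtedab/ → umrirbomtezab.
Rule 2 (pre-rhotic lowering): /i/ is a high vowel immediately before /r/, so it lowers to [e]. /umrirbomtezab/ → umrerbomtezab.
Rule 3 (degemination): no segment meets the environment; /umrerbomtezab/ is unchanged.
Rule 4 (nasal place assimilation): /m/ precedes the alveolar consonant /r/, so it assimilates in place to [n]. /m/ precedes the alveolar consonant /t/, so it assimilates in place to [n]. /umrerbomtezab/ → unrerbontezab.
Rule 5 (final devoicing): /b/ is a voiced stop in word-final position, so it devoices to [p]. /unrerbontezab/ → unrerbontezap.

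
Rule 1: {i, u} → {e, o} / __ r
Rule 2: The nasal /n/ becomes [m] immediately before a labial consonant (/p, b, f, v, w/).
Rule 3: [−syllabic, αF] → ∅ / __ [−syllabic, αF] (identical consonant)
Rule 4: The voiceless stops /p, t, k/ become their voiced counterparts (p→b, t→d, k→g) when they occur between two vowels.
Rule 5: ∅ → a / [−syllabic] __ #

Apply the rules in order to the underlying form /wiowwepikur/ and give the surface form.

Rule 1 (pre-rhotic lowering): /u/ is a high vowel immediately before /r/, so it lowers to [o]. /wiowwepikur/ → wiowwepikor.
Rule 2 (nasal place assimilation): no segment meets the environment; /wiowwepikor/ is unchanged.
Rule 3 (degemination): /ww/ is a geminate; the first /w/ deletes. /wiowwepikor/ → wiowepikor.
Rule 4 (intervocalic voicing): /p/ is a voiceless stop between vowels /e/ and /i/, so it voices to [b]. /k/ is a voiceless stop between vowels /i/ and /o/, so it voices to [g]. /wiowepikor/ → wiowebigor.
Rule 5 (final a-epenthesis): the form ends in the consonant /r/, so [a] is inserted word-finally. /wiowebigor/ → wiowebigora.

wiowebigora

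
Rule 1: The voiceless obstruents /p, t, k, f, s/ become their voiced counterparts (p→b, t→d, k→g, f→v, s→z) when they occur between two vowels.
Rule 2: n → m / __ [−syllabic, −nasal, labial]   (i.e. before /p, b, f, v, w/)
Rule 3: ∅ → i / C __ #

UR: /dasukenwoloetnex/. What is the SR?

Rule 1 (intervocalic voicing): /s/ is a voiceless obstruent between vowels /a/ and /u/, so it voices to [z]. /k/ is a voiceless obstruent between vowels /u/ and /e/, so it voices to [g]. /dasukenwoloetnex/ → dazugenwoloetnex.
Rule 2 (nasal place assimilation): /n/ precedes the labial consonant /w/, so it assimilates in place to [m]. /dazugenwoloetnex/ → dazugemwoloetnex.
Rule 3 (final i-epenthesis): the form ends in the consonant /x/, so [i] is inserted word-finally. /dazugemwoloetnex/ → dazugemwoloetnexi.

dazugemwoloetnexi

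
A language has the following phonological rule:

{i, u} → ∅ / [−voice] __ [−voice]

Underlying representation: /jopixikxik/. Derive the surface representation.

/i/ is a high vowel flanked by voiceless consonants /p/ and /x/, so it deletes.
/i/ is a high vowel flanked by voiceless consonants /x/ and /k/, so it deletes.
/i/ is a high vowel flanked by voiceless consonants /x/ and /k/, so it deletes.
Surface form: [jopxkxk].

jopxkxk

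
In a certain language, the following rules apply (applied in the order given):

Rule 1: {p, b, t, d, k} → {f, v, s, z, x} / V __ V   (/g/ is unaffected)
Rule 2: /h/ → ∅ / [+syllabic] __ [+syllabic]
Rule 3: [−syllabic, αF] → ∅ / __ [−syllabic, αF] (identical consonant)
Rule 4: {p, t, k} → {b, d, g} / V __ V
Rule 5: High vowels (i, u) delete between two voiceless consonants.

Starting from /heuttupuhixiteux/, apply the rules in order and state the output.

heudufuixseux

Rule 1 (intervocalic spirantization): /p/ is a stop between vowels /u/ and /u/, so it spirantizes to the fricative [f]. /t/ is a stop between vowels /i/ and /e/, so it spirantizes to the fricative [s]. /heuttupuhixiteux/ → heuttufuhixiseux.
Rule 2 (intervocalic h-deletion): /h/ occurs between vowels /u/ and /i/, so it deletes. /heuttufuhixiseux/ → heuttufuixiseux.
Rule 3 (degemination): /tt/ is a geminate; the first /t/ deletes. /heuttufuixiseux/ → heutufuixiseux.
Rule 4 (intervocalic voicing): /t/ is a voiceless stop between vowels /u/ and /u/, so it voices to [d]. /heutufuixiseux/ → heudufuixiseux.
Rule 5 (high vowel syncope): /i/ is a high vowel flanked by voiceless consonants /x/ and /s/, so it deletes. /heudufuixiseux/ → heudufuixseux.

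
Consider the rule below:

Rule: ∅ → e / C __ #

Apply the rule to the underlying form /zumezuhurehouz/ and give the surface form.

the form ends in the consonant /z/, so [e] is inserted word-finally.
Surface form: [zumezuhurehouze].

zumezuhurehouze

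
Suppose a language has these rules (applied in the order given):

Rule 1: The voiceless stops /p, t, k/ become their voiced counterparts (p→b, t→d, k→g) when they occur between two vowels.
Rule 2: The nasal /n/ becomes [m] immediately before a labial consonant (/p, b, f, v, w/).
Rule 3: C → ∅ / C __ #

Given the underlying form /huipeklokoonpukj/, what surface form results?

huibeklogoompuk

Rule 1 (intervocalic voicing): /p/ is a voiceless stop between vowels /i/ and /e/, so it voices to [b]. /k/ is a voiceless stop between vowels /o/ and /o/, so it voices to [g]. /huipeklokoonpukj/ → huibeklogoonpukj.
Rule 2 (nasal place assimilation): /n/ precedes the labial consonant /p/, so it assimilates in place to [m]. /huibeklogoonpukj/ → huibeklogoompukj.
Rule 3 (final cluster simplification): /j/ is the second consonant of a word-final cluster /kj/, so it deletes. /huibeklogoompukj/ → huibeklogoompuk.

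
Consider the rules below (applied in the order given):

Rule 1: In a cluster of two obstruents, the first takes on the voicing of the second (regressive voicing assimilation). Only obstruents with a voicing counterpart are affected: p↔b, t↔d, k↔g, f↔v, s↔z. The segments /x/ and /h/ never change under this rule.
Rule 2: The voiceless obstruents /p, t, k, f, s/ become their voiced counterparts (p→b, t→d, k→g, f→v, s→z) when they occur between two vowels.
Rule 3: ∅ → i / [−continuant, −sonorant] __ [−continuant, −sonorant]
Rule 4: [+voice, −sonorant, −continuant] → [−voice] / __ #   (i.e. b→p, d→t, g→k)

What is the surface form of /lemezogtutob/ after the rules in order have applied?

lemezokitudop

Rule 1 (regressive voicing assimilation): /g/ precedes the voiceless obstruent /t/, so it devoices to [k] by assimilation. /lemezogtutob/ → lemezoktutob.
Rule 2 (intervocalic voicing): /t/ is a voiceless obstruent between vowels /u/ and /o/, so it voices to [d]. /lemezoktutob/ → lemezoktudob.
Rule 3 (stop-cluster i-epenthesis): /k/ and /t/ form a stop–stop cluster, so [i] is inserted between them. /lemezoktudob/ → lemezokitudob.
Rule 4 (final devoicing): /b/ is a voiced stop in word-final position, so it devoices to [p]. /lemezokitudob/ → lemezokitudop.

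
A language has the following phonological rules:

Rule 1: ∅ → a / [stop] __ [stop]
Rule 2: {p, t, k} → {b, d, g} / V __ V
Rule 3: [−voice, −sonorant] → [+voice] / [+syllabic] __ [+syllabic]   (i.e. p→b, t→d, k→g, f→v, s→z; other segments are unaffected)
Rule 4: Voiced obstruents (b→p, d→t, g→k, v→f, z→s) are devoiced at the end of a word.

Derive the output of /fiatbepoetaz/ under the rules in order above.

fiadabeboedas

Rule 1 (stop-cluster a-epenthesis): /t/ and /b/ form a stop–stop cluster, so [a] is inserted between them. /fiatbepoetaz/ → fiatabepoetaz.
Rule 2 (intervocalic voicing): /t/ is a voiceless stop between vowels /a/ and /a/, so it voices to [d]. /p/ is a voiceless stop between vowels /e/ and /o/, so it voices to [b]. /t/ is a voiceless stop between vowels /e/ and /a/, so it voices to [d]. /fiatabepoetaz/ → fiadabeboedaz.
Rule 3 (intervocalic voicing): no segment meets the environment; /fiadabeboedaz/ is unchanged.
Rule 4 (final devoicing): /z/ is a voiced obstruent in word-final position, so it devoices to [s]. /fiadabeboedaz/ → fiadabeboedas.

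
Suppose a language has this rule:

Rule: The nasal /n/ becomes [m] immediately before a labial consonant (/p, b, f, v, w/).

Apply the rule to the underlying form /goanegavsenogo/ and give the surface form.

goanegavsenogo

No segment of /goanegavsenogo/ meets the structural description of the rule, so the form surfaces unchanged.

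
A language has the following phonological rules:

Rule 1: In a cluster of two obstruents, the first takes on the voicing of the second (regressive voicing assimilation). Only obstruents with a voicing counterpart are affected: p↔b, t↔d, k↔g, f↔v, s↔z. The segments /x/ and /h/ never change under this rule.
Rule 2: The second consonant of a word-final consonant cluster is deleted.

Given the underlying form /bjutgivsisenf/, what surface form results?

bjudgifsisen

Rule 1 (regressive voicing assimilation): /t/ precedes the voiced obstruent /g/, so it voices to [d] by assimilation. /v/ precedes the voiceless obstruent /s/, so it devoices to [f] by assimilation. /bjutgivsisenf/ → bjudgifsisenf.
Rule 2 (final cluster simplification): /f/ is the second consonant of a word-final cluster /nf/, so it deletes. /bjudgifsisenf/ → bjudgifsisen.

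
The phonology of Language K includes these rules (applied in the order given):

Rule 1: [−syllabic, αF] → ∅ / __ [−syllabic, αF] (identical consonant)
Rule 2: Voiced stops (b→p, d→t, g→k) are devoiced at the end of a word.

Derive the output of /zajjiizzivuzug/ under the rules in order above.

Rule 1 (degemination): /jj/ is a geminate; the first /j/ deletes. /zz/ is a geminate; the first /z/ deletes. /zajjiizzivuzug/ → zajiizivuzug.
Rule 2 (final devoicing): /g/ is a voiced stop in word-final position, so it devoices to [k]. /zajiizivuzug/ → zajiizivuzuk.

zajiizivuzuk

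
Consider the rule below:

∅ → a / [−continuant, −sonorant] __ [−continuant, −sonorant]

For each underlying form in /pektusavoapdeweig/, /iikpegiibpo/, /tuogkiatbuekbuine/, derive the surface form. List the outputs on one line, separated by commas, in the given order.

pekatusavoapadeweig, iikapegiibapo, tuogakiatabuekabuine

/pektusavoapdeweig/: /k/ and /t/ form a stop–stop cluster, so [a] is inserted between them. /p/ and /d/ form a stop–stop cluster, so [a] is inserted between them. → [pekatusavoapadeweig].
/iikpegiibpo/: /k/ and /p/ form a stop–stop cluster, so [a] is inserted between them. /b/ and /p/ form a stop–stop cluster, so [a] is inserted between them. → [iikapegiibapo].
/tuogkiatbuekbuine/: /g/ and /k/ form a stop–stop cluster, so [a] is inserted between them. /t/ and /b/ form a stop–stop cluster, so [a] is inserted between them. /k/ and /b/ form a stop–stop cluster, so [a] is inserted between them. → [tuogakiatabuekabuine].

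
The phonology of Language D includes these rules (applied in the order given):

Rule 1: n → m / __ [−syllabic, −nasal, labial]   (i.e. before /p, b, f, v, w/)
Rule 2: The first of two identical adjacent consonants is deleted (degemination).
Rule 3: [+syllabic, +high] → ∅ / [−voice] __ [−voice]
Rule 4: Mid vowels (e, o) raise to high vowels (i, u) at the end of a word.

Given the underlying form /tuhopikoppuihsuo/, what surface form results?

thopkopuihsuu

Rule 1 (nasal place assimilation): no segment meets the environment; /tuhopikoppuihsuo/ is unchanged.
Rule 2 (degemination): /pp/ is a geminate; the first /p/ deletes. /tuhopikoppuihsuo/ → tuhopikopuihsuo.
Rule 3 (high vowel syncope): /u/ is a high vowel flanked by voiceless consonants /t/ and /h/, so it deletes. /i/ is a high vowel flanked by voiceless consonants /p/ and /k/, so it deletes. /tuhopikopuihsuo/ → thopkopuihsuo.
Rule 4 (final vowel raising): /o/ is a mid vowel in word-final position, so it raises to [u]. /thopkopuihsuo/ → thopkopuihsuu.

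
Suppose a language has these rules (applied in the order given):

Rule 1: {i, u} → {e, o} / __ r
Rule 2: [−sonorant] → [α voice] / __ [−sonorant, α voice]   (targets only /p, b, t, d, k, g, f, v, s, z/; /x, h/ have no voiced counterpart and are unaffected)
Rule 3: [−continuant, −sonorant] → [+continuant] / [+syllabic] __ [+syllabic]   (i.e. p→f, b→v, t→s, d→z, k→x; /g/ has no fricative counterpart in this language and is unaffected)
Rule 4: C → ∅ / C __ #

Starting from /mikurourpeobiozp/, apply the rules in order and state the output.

Rule 1 (pre-rhotic lowering): /u/ is a high vowel immediately before /r/, so it lowers to [o]. /u/ is a high vowel immediately before /r/, so it lowers to [o]. /mikurourpeobiozp/ → mikoroorpeobiozp.
Rule 2 (regressive voicing assimilation): /z/ precedes the voiceless obstruent /p/, so it devoices to [s] by assimilation. /mikoroorpeobiozp/ → mikoroorpeobiosp.
Rule 3 (intervocalic spirantization): /k/ is a stop between vowels /i/ and /o/, so it spirantizes to the fricative [x]. /b/ is a stop between vowels /o/ and /i/, so it spirantizes to the fricative [v]. /mikoroorpeobiosp/ → mixoroorpeoviosp.
Rule 4 (final cluster simplification): /p/ is the second consonant of a word-final cluster /sp/, so it deletes. /mixoroorpeoviosp/ → mixoroorpeovios.

mixoroorpeovios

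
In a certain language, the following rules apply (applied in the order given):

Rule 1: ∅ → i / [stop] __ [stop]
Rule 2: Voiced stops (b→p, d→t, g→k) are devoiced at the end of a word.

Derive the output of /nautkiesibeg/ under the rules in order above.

nautikiesibek

Rule 1 (stop-cluster i-epenthesis): /t/ and /k/ form a stop–stop cluster, so [i] is inserted between them. /nautkiesibeg/ → nautikiesibeg.
Rule 2 (final devoicing): /g/ is a voiced stop in word-final position, so it devoices to [k]. /nautikiesibeg/ → nautikiesibek.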